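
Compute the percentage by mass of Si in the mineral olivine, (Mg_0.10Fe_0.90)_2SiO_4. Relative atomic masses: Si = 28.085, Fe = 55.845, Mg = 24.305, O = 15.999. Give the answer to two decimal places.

M((Mg_0.10Fe_0.90)_2SiO_4) = 197.463 g/mol.
Si contributes 1 × 28.085 = 28.085 g per mole.
28.085/197.463 = 0.1422 → 14.22%.

14.22 weight percent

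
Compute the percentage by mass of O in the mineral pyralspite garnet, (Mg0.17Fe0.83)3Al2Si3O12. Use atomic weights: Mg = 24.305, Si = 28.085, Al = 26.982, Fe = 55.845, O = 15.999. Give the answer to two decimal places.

39.86 mass %

M((Mg0.17Fe0.83)3Al2Si3O12) = 481.657 g/mol.
O contributes 12 × 15.999 = 191.988 g per mole.
191.988/481.657 = 0.3986 → 39.86%.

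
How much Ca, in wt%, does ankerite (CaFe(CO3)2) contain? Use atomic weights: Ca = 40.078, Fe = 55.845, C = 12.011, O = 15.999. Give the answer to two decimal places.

18.56 wt%

Molar mass of CaFe(CO3)2: 1·40.078 + 1·55.845 + 2·12.011 + 6·15.999 = 215.939 g/mol.
Mass of Ca per formula unit: 1 × 40.078 = 40.078 g.
Weight fraction Ca = 40.078 / 215.939 = 0.1856.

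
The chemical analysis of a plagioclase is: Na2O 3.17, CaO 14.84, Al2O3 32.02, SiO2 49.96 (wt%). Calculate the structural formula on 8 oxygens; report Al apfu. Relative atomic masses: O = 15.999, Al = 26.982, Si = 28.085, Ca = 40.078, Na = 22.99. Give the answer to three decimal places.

1.720 Al apfu

3.17 wt% Na2O ÷ 61.979 g/mol = 0.05115 mol, giving 0.10230 Na and 0.05115 O.
14.84 wt% CaO ÷ 56.077 g/mol = 0.26464 mol, giving 0.26464 Ca and 0.26464 O.
32.02 wt% Al2O3 ÷ 101.961 g/mol = 0.31404 mol, giving 0.62808 Al and 0.94212 O.
49.96 wt% SiO2 ÷ 60.083 g/mol = 0.83152 mol, giving 0.83152 Si and 1.66304 O.
Oxygen sums to 2.92095; scaling by 8/2.92095 = 2.73883 puts the formula on 8 O.
Al: 0.62808 × 2.73883 = 1.720 atoms per formula unit.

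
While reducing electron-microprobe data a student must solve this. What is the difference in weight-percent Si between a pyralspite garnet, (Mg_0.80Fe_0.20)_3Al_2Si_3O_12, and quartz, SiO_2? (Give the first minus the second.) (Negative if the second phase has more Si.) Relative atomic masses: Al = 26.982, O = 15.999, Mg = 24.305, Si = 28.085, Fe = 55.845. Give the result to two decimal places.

-26.78 percentage points

First mineral: 84.255 g Si in 422.046 g formula = 19.96 wt% Si.
Second mineral: 28.085 g Si in 60.083 g formula = 46.74 wt% Si.
19.96% − 46.74% gives a difference of -26.78 percentage points.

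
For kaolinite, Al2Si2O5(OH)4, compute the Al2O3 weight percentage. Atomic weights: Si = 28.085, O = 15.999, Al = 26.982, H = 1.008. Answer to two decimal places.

39.50 wt%

Molar mass of Al2Si2O5(OH)4 = 2×26.982 + 2×28.085 + 9×15.999 + 4×1.008 = 258.157 g/mol.
Each formula unit contains 2 Al, equivalent to 2/2 = 1.0000 mol Al2O3.
M(Al2O3) = 2×26.982 + 3×15.999 = 101.961 g/mol.
Mass of Al2O3 per formula unit = 1.0000 × 101.961 = 101.961 g.
Al2O3 wt% = 101.961 / 258.157 × 100 = 39.50%.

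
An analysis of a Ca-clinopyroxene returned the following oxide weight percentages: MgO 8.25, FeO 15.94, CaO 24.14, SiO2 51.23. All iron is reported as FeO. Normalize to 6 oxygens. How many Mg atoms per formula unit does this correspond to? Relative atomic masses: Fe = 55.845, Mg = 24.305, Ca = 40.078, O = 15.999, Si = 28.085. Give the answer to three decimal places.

0.479 Mg apfu

8.25 wt% MgO ÷ 40.304 g/mol = 0.20469 mol, giving 0.20469 Mg and 0.20469 O.
15.94 wt% FeO ÷ 71.844 g/mol = 0.22187 mol, giving 0.22187 Fe and 0.22187 O.
24.14 wt% CaO ÷ 56.077 g/mol = 0.43048 mol, giving 0.43048 Ca and 0.43048 O.
51.23 wt% SiO2 ÷ 60.083 g/mol = 0.85265 mol, giving 0.85265 Si and 1.70530 O.
Oxygen sums to 2.56234; scaling by 6/2.56234 = 2.34161 puts the formula on 6 O.
Mg: 0.20469 × 2.34161 = 0.479 atoms per formula unit.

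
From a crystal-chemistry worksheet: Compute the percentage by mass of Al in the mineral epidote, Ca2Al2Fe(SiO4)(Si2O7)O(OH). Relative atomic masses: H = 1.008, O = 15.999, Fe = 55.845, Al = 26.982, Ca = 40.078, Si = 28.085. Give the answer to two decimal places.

Molar mass of Ca2Al2Fe(SiO4)(Si2O7)O(OH): 2·40.078 + 2·26.982 + 1·55.845 + 3·28.085 + 13·15.999 + 1·1.008 = 483.215 g/mol.
Mass of Al per formula unit: 2 × 26.982 = 53.964 g.
Weight fraction Al = 53.964 / 483.215 = 0.1117.

11.17 mass %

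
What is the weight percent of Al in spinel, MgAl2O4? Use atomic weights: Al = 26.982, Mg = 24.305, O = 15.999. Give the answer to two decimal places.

37.93 weight percent

Molar mass of MgAl2O4: 1*24.305 + 2*26.982 + 4*15.999 = 142.265 g/mol.
Mass of Al per formula unit: 2 × 26.982 = 53.964 g.
Weight fraction Al = 53.964 / 142.265 = 0.3793.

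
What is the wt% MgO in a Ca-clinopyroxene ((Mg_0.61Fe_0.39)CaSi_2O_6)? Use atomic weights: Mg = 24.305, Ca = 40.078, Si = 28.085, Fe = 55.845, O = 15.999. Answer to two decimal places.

10.74 wt%

Formula mass = 228.848 g/mol.
0.61 Mg → 0.6100 mol MgO per formula unit; M(MgO) = 40.304, so MgO mass = 24.585 g.
24.585/228.848 × 100 = 10.74 wt%.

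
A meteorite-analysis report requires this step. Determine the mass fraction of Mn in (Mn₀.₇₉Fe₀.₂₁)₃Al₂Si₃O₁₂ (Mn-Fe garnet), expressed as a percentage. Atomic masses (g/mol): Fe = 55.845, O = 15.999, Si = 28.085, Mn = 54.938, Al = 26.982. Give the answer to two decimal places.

26.27 weight percent

M((Mn₀.₇₉Fe₀.₂₁)₃Al₂Si₃O₁₂) = 495.592 g/mol.
Mn contributes 2.37 × 54.938 = 130.203 g per mole.
130.203/495.592 = 0.2627 → 26.27%.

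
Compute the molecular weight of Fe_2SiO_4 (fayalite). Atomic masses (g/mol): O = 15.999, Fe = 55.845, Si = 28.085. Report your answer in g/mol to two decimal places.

203.77 g/mol

M = 2×55.845 + 1×28.085 + 4×15.999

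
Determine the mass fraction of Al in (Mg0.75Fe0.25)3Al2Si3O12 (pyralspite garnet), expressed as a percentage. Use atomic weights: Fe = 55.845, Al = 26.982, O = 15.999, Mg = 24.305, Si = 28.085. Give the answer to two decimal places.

12.64 weight percent

M((Mg0.75Fe0.25)3Al2Si3O12) = 426.777 g/mol.
Al contributes 2 × 26.982 = 53.964 g per mole.
53.964/426.777 = 0.1264 → 12.64%.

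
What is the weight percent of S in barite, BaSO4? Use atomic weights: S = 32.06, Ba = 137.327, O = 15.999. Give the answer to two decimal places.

M(BaSO4) = 233.383 g/mol.
S contributes 1 × 32.06 = 32.060 g per mole.
32.060/233.383 = 0.1374 → 13.74%.

13.74 wt%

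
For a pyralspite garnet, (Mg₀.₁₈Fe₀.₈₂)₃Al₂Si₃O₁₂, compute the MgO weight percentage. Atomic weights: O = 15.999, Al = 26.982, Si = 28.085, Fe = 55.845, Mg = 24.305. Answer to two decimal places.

Formula mass = 480.710 g/mol.
0.54 Mg → 0.5400 mol MgO per formula unit; M(MgO) = 40.304, so MgO mass = 21.764 g.
21.764/480.710 × 100 = 4.53 wt%.

4.53 wt%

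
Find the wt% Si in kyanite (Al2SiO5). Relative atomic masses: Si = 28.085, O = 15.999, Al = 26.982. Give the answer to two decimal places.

17.33 mass %

Formula mass = 2*26.982 + 1*28.085 + 5*15.999 = 162.044 g/mol, of which 28.085 g is Si.
So Si makes up 28.085/162.044 = 0.1733 of the mass, i.e. 17.33%.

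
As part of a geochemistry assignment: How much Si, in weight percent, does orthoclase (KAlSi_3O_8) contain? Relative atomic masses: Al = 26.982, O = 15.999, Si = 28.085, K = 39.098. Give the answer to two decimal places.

Formula mass = 1*39.098 + 1*26.982 + 3*28.085 + 8*15.999 = 278.327 g/mol, of which 84.255 g is Si.
So Si makes up 84.255/278.327 = 0.3027 of the mass, i.e. 30.27%.

30.27 weight percent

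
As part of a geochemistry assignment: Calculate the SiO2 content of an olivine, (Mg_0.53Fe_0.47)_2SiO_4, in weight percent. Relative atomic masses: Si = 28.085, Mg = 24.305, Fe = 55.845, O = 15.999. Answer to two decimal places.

Molar mass of (Mg_0.53Fe_0.47)_2SiO_4 = 1.06*24.305 + 0.94*55.845 + 1*28.085 + 4*15.999 = 170.339 g/mol.
Each formula unit contains 1 Si, equivalent to 1/1 = 1.0000 mol SiO2.
M(SiO2) = 1×28.085 + 2×15.999 = 60.083 g/mol.
Mass of SiO2 per formula unit = 1.0000 × 60.083 = 60.083 g.
SiO2 wt% = 60.083 / 170.339 × 100 = 35.27%.

35.27 wt%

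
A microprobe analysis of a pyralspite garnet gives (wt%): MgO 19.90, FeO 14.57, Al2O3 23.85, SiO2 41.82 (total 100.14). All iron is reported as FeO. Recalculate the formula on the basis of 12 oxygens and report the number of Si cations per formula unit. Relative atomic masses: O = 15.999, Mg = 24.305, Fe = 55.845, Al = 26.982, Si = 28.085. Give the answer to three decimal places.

2.993 Si apfu

MgO: 19.90/40.304 = 0.49375 mol → 0.49375 mol Mg, 0.49375 mol O.
FeO: 14.57/71.844 = 0.20280 mol → 0.20280 mol Fe, 0.20280 mol O.
Al2O3: 23.85/101.961 = 0.23391 mol → 0.46782 mol Al, 0.70173 mol O.
SiO2: 41.82/60.083 = 0.69604 mol → 0.69604 mol Si, 1.39208 mol O.
Total oxygen = 2.79036 mol. Normalization factor = 12/2.79036 = 4.30052.
Si per 12 O = 0.69604 × 4.30052 = 2.993.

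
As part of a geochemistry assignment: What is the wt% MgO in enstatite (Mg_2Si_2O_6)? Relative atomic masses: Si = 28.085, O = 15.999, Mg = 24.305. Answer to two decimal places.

40.15 wt%

M(Mg_2Si_2O_6) = 200.774 g/mol; M(MgO) = 40.304 g/mol.
Moles MgO per formula unit = 2 Mg ÷ 1 = 2.0000.
MgO fraction = (2.0000 × 40.304) / 200.774 = 80.608/200.774 = 0.4015.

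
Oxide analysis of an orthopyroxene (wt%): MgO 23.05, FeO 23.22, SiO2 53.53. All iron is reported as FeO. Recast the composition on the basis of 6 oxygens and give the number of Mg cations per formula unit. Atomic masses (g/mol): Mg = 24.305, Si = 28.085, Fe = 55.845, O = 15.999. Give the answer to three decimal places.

23.05 wt% MgO ÷ 40.304 g/mol = 0.57190 mol, giving 0.57190 Mg and 0.57190 O.
23.22 wt% FeO ÷ 71.844 g/mol = 0.32320 mol, giving 0.32320 Fe and 0.32320 O.
53.53 wt% SiO2 ÷ 60.083 g/mol = 0.89093 mol, giving 0.89093 Si and 1.78186 O.
Oxygen sums to 2.67696; scaling by 6/2.67696 = 2.24135 puts the formula on 6 O.
Mg: 0.57190 × 2.24135 = 1.282 atoms per formula unit.

1.282 Mg apfu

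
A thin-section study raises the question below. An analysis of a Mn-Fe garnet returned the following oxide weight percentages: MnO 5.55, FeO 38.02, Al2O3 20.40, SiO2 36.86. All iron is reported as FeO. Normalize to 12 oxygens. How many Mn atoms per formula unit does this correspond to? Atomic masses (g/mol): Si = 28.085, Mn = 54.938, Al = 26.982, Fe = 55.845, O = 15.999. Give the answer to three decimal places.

MnO: 5.55/70.937 = 0.07824 mol → 0.07824 mol Mn, 0.07824 mol O.
FeO: 38.02/71.844 = 0.52920 mol → 0.52920 mol Fe, 0.52920 mol O.
Al2O3: 20.40/101.961 = 0.20008 mol → 0.40016 mol Al, 0.60024 mol O.
SiO2: 36.86/60.083 = 0.61348 mol → 0.61348 mol Si, 1.22696 mol O.
Total oxygen = 2.43464 mol. Normalization factor = 12/2.43464 = 4.92886.
Mn per 12 O = 0.07824 × 4.92886 = 0.386.

0.386 Mn apfu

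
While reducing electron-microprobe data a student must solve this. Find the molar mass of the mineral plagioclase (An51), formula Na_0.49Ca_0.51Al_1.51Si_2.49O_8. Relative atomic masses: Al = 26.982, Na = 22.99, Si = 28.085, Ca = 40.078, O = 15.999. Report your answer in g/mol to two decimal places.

270.37 g/mol

M = 0.49×22.99 + 0.51×40.078 + 1.51×26.982 + 2.49×28.085 + 8×15.999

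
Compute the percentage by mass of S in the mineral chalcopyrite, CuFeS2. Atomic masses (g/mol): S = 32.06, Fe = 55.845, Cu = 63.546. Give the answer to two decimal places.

34.94 weight percent

Molar mass of CuFeS2: 1*63.546 + 1*55.845 + 2*32.06 = 183.511 g/mol.
Mass of S per formula unit: 2 × 32.06 = 64.120 g.
Weight fraction S = 64.120 / 183.511 = 0.3494.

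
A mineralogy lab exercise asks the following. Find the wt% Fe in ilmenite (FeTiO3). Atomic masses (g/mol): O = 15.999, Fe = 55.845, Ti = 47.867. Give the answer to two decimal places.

Formula mass = 1·55.845 + 1·47.867 + 3·15.999 = 151.709 g/mol, of which 55.845 g is Fe.
So Fe makes up 55.845/151.709 = 0.3681 of the mass, i.e. 36.81%.

36.81 wt%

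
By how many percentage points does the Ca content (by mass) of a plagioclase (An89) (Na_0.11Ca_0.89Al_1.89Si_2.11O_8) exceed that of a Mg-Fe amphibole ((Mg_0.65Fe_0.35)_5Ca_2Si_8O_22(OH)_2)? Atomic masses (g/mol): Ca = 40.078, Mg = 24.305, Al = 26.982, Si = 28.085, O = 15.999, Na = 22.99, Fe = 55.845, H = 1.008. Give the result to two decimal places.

M(Na_0.11Ca_0.89Al_1.89Si_2.11O_8) = 276.446 g/mol, so wt% Ca = 35.669/276.446 × 100 = 12.90%.
M((Mg_0.65Fe_0.35)_5Ca_2Si_8O_22(OH)_2) = 867.548 g/mol, so wt% Ca = 80.156/867.548 × 100 = 9.24%.
12.90 − 9.24 = 3.66 pp.

3.66 percentage points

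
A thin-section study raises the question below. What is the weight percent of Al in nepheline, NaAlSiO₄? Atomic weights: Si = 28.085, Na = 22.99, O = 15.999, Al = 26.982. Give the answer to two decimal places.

Molar mass of NaAlSiO₄: 1×22.99 + 1×26.982 + 1×28.085 + 4×15.999 = 142.053 g/mol.
Mass of Al per formula unit: 1 × 26.982 = 26.982 g.
Weight fraction Al = 26.982 / 142.053 = 0.1899.

18.99 wt%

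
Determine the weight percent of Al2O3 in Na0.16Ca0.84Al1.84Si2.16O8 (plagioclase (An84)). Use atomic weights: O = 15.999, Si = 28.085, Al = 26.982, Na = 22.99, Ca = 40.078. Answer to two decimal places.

34.03 wt%

Formula mass = 275.646 g/mol.
1.84 Al → 0.9200 mol Al2O3 per formula unit; M(Al2O3) = 101.961, so Al2O3 mass = 93.804 g.
93.804/275.646 × 100 = 34.03 wt%.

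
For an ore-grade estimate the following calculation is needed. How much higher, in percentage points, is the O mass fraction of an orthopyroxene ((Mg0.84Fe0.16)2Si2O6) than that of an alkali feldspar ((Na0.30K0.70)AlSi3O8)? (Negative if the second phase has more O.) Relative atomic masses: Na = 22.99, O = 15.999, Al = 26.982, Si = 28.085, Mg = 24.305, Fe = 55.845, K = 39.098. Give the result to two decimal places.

First mineral: 95.994 g O in 210.867 g formula = 45.52 wt% O.
Second mineral: 127.992 g O in 273.495 g formula = 46.80 wt% O.
45.52% − 46.80% gives a difference of -1.28 percentage points.

-1.28 percentage points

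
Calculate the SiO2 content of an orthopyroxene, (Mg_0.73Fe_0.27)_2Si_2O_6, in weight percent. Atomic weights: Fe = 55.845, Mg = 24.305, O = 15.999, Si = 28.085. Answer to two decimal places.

55.17 wt%

Molar mass of (Mg_0.73Fe_0.27)_2Si_2O_6 = 1.46×24.305 + 0.54×55.845 + 2×28.085 + 6×15.999 = 217.806 g/mol.
Each formula unit contains 2 Si, equivalent to 2/1 = 2.0000 mol SiO2.
M(SiO2) = 1×28.085 + 2×15.999 = 60.083 g/mol.
Mass of SiO2 per formula unit = 2.0000 × 60.083 = 120.166 g.
SiO2 wt% = 120.166 / 217.806 × 100 = 55.17%.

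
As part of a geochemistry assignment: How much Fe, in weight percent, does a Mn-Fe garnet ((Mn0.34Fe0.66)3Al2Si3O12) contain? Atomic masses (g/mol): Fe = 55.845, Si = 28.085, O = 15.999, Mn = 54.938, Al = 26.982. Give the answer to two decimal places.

Formula mass = 1.02·54.938 + 1.98·55.845 + 2·26.982 + 3·28.085 + 12·15.999 = 496.817 g/mol, of which 110.573 g is Fe.
So Fe makes up 110.573/496.817 = 0.2226 of the mass, i.e. 22.26%.

22.26 weight percent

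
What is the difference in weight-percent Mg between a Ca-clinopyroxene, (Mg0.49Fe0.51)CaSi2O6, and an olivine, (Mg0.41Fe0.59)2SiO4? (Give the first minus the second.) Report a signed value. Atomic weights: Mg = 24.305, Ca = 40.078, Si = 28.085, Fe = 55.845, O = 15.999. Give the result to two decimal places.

M((Mg0.49Fe0.51)CaSi2O6) = 232.632 g/mol, so wt% Mg = 11.909/232.632 × 100 = 5.12%.
M((Mg0.41Fe0.59)2SiO4) = 177.908 g/mol, so wt% Mg = 19.930/177.908 × 100 = 11.20%.
5.12 − 11.20 = -6.08 pp.

-6.08 percentage points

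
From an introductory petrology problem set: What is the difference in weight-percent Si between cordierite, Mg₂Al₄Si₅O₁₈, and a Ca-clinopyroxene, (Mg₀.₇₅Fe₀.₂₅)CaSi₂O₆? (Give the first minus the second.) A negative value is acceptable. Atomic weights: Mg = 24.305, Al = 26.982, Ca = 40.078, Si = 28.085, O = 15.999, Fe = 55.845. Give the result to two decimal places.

-1.02 percentage points

Si in Mg₂Al₄Si₅O₁₈: molar mass 584.945 g/mol; 5×28.085 = 140.425 g → 24.01 wt%.
Si in (Mg₀.₇₅Fe₀.₂₅)CaSi₂O₆: molar mass 224.432 g/mol; 2×28.085 = 56.170 g → 25.03 wt%.
Difference = 24.01 − 25.03 = -1.02 percentage points.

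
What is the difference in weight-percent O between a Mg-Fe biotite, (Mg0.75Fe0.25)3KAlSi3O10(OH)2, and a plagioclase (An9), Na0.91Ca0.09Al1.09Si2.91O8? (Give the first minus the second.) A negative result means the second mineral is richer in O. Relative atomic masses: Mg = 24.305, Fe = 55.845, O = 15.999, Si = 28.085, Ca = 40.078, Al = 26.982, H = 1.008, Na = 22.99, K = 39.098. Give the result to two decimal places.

First mineral: 191.988 g O in 440.909 g formula = 43.54 wt% O.
Second mineral: 127.992 g O in 263.658 g formula = 48.54 wt% O.
43.54% − 48.54% gives a difference of -5.00 percentage points.

-5.00 percentage points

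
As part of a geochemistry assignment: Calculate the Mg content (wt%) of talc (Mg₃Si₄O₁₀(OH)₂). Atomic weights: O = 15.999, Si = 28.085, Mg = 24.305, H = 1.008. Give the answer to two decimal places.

Molar mass of Mg₃Si₄O₁₀(OH)₂: 3·24.305 + 4·28.085 + 12·15.999 + 2·1.008 = 379.259 g/mol.
Mass of Mg per formula unit: 3 × 24.305 = 72.915 g.
Weight fraction Mg = 72.915 / 379.259 = 0.1923.

19.23 wt%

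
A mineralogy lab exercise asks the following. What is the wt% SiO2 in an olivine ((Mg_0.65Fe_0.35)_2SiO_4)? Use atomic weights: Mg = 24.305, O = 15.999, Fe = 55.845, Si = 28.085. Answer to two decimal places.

36.91 wt%

Molar mass of (Mg_0.65Fe_0.35)_2SiO_4 = 1.30×24.305 + 0.70×55.845 + 1×28.085 + 4×15.999 = 162.769 g/mol.
Each formula unit contains 1 Si, equivalent to 1/1 = 1.0000 mol SiO2.
M(SiO2) = 1×28.085 + 2×15.999 = 60.083 g/mol.
Mass of SiO2 per formula unit = 1.0000 × 60.083 = 60.083 g.
SiO2 wt% = 60.083 / 162.769 × 100 = 36.91%.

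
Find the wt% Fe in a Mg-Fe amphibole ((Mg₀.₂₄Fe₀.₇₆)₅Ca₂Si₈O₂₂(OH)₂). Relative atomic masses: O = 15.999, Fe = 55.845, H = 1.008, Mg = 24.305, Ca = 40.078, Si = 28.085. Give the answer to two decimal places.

22.76 weight percent

Molar mass of (Mg₀.₂₄Fe₀.₇₆)₅Ca₂Si₈O₂₂(OH)₂: 1.20·24.305 + 3.80·55.845 + 2·40.078 + 8·28.085 + 24·15.999 + 2·1.008 = 932.205 g/mol.
Mass of Fe per formula unit: 3.80 × 55.845 = 212.211 g.
Weight fraction Fe = 212.211 / 932.205 = 0.2276.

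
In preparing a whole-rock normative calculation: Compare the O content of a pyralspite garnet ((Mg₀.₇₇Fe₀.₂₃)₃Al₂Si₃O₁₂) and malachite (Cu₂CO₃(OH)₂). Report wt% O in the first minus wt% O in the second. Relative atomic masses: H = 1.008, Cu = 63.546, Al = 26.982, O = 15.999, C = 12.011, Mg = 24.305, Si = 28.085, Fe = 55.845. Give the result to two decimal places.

M((Mg₀.₇₇Fe₀.₂₃)₃Al₂Si₃O₁₂) = 424.885 g/mol, so wt% O = 191.988/424.885 × 100 = 45.19%.
M(Cu₂CO₃(OH)₂) = 221.114 g/mol, so wt% O = 79.995/221.114 × 100 = 36.18%.
45.19 − 36.18 = 9.01 pp.

9.01 percentage points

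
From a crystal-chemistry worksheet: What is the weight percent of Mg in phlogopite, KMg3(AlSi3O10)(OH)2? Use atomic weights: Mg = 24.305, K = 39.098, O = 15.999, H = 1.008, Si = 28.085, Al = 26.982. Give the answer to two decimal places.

Formula mass = 1*39.098 + 3*24.305 + 1*26.982 + 3*28.085 + 12*15.999 + 2*1.008 = 417.254 g/mol, of which 72.915 g is Mg.
So Mg makes up 72.915/417.254 = 0.1747 of the mass, i.e. 17.47%.

17.47 wt%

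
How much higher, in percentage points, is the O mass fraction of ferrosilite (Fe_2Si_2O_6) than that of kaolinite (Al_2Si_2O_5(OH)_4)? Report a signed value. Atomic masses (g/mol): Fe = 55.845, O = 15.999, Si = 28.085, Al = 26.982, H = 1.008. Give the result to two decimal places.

-19.40 percentage points

First mineral: 95.994 g O in 263.854 g formula = 36.38 wt% O.
Second mineral: 143.991 g O in 258.157 g formula = 55.78 wt% O.
36.38% − 55.78% gives a difference of -19.40 percentage points.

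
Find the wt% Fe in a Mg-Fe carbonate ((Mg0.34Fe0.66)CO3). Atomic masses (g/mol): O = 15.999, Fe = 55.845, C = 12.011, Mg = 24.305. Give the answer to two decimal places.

M((Mg0.34Fe0.66)CO3) = 105.129 g/mol.
Fe contributes 0.66 × 55.845 = 36.858 g per mole.
36.858/105.129 = 0.3506 → 35.06%.

35.06 mass %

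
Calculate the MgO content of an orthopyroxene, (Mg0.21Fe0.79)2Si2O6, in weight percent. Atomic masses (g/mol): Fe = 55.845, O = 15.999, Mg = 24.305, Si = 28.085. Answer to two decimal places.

Formula mass = 250.607 g/mol.
0.42 Mg → 0.4200 mol MgO per formula unit; M(MgO) = 40.304, so MgO mass = 16.928 g.
16.928/250.607 × 100 = 6.75 wt%.

6.75 wt%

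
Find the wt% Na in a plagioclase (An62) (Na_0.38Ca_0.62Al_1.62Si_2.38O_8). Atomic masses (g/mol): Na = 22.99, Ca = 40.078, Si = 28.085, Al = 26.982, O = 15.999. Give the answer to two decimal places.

3.21 weight percent

Molar mass of Na_0.38Ca_0.62Al_1.62Si_2.38O_8: 0.38*22.99 + 0.62*40.078 + 1.62*26.982 + 2.38*28.085 + 8*15.999 = 272.130 g/mol.
Mass of Na per formula unit: 0.38 × 22.99 = 8.736 g.
Weight fraction Na = 8.736 / 272.130 = 0.0321.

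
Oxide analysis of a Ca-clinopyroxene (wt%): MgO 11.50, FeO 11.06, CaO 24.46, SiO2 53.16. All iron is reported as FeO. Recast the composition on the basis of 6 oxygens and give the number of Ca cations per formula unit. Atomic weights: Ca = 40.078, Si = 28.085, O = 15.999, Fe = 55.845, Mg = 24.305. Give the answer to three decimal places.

MgO: 11.50/40.304 = 0.28533 mol → 0.28533 mol Mg, 0.28533 mol O.
FeO: 11.06/71.844 = 0.15394 mol → 0.15394 mol Fe, 0.15394 mol O.
CaO: 24.46/56.077 = 0.43619 mol → 0.43619 mol Ca, 0.43619 mol O.
SiO2: 53.16/60.083 = 0.88478 mol → 0.88478 mol Si, 1.76956 mol O.
Total oxygen = 2.64502 mol. Normalization factor = 6/2.64502 = 2.26841.
Ca per 6 O = 0.43619 × 2.26841 = 0.989.

0.989 Ca apfu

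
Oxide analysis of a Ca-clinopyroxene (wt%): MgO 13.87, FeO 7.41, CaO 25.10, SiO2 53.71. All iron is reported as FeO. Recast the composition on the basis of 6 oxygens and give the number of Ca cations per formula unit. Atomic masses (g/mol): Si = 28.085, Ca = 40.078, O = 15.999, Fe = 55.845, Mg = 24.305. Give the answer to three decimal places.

1.001 Ca apfu

MgO: 13.87/40.304 = 0.34413 mol → 0.34413 mol Mg, 0.34413 mol O.
FeO: 7.41/71.844 = 0.10314 mol → 0.10314 mol Fe, 0.10314 mol O.
CaO: 25.10/56.077 = 0.44760 mol → 0.44760 mol Ca, 0.44760 mol O.
SiO2: 53.71/60.083 = 0.89393 mol → 0.89393 mol Si, 1.78786 mol O.
Total oxygen = 2.68273 mol. Normalization factor = 6/2.68273 = 2.23653.
Ca per 6 O = 0.44760 × 2.23653 = 1.001.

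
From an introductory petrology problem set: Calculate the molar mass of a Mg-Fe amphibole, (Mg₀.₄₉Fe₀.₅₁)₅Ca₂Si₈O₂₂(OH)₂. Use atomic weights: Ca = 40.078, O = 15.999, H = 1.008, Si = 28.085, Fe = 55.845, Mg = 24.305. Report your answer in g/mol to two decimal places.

892.78 g/mol

M = 2.45(24.305) + 2.55(55.845) + 2(40.078) + 8(28.085) + 24(15.999) + 2(1.008)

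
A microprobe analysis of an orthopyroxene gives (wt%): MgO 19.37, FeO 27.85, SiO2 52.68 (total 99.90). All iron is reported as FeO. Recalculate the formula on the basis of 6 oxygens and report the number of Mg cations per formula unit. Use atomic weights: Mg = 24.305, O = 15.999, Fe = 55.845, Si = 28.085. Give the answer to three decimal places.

1.100 Mg apfu

MgO (M=40.304): mol = 0.48060; Mg = 0.48060, O = 0.48060.
FeO (M=71.844): mol = 0.38765; Fe = 0.38765, O = 0.38765.
SiO2 (M=60.083): mol = 0.87679; Si = 0.87679, O = 1.75358.
ΣO = 2.62183; factor = 6/ΣO = 2.28848.
Mg apfu = 0.48060 × 2.28848 = 1.100.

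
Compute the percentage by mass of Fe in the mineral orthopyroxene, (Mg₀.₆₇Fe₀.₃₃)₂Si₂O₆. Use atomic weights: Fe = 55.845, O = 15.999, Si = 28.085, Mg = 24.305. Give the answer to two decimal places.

Molar mass of (Mg₀.₆₇Fe₀.₃₃)₂Si₂O₆: 1.34×24.305 + 0.66×55.845 + 2×28.085 + 6×15.999 = 221.590 g/mol.
Mass of Fe per formula unit: 0.66 × 55.845 = 36.858 g.
Weight fraction Fe = 36.858 / 221.590 = 0.1663.

16.63 weight percent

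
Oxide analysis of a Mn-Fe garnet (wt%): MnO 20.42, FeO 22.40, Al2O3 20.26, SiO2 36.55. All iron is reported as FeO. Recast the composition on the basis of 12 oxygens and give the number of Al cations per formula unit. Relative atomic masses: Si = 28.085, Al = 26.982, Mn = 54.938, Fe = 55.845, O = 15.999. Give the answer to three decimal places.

1.977 Al apfu

MnO: 20.42/70.937 = 0.28786 mol → 0.28786 mol Mn, 0.28786 mol O.
FeO: 22.40/71.844 = 0.31179 mol → 0.31179 mol Fe, 0.31179 mol O.
Al2O3: 20.26/101.961 = 0.19870 mol → 0.39740 mol Al, 0.59610 mol O.
SiO2: 36.55/60.083 = 0.60833 mol → 0.60833 mol Si, 1.21666 mol O.
Total oxygen = 2.41241 mol. Normalization factor = 12/2.41241 = 4.97428.
Al per 12 O = 0.39740 × 4.97428 = 1.977.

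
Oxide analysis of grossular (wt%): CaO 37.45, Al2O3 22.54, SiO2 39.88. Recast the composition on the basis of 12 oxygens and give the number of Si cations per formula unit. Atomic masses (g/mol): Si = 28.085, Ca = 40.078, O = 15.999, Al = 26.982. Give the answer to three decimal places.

2.996 Si apfu

CaO: 37.45/56.077 = 0.66783 mol → 0.66783 mol Ca, 0.66783 mol O.
Al2O3: 22.54/101.961 = 0.22106 mol → 0.44212 mol Al, 0.66318 mol O.
SiO2: 39.88/60.083 = 0.66375 mol → 0.66375 mol Si, 1.32750 mol O.
Total oxygen = 2.65851 mol. Normalization factor = 12/2.65851 = 4.51381.
Si per 12 O = 0.66375 × 4.51381 = 2.996.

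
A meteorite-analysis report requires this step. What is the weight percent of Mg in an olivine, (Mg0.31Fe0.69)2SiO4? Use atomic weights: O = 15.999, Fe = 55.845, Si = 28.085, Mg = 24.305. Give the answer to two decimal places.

M((Mg0.31Fe0.69)2SiO4) = 184.216 g/mol.
Mg contributes 0.62 × 24.305 = 15.069 g per mole.
15.069/184.216 = 0.0818 → 8.18%.

8.18 weight percent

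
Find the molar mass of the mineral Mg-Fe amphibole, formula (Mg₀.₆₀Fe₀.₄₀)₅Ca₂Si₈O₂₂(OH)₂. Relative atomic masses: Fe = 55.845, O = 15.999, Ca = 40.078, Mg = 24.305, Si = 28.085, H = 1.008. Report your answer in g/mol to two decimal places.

M = 3*24.305 + 2*55.845 + 2*40.078 + 8*28.085 + 24*15.999 + 2*1.008

875.43 g/mol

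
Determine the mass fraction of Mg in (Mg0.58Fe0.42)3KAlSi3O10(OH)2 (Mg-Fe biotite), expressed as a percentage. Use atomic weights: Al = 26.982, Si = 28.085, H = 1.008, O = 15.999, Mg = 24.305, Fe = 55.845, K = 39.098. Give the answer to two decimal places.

Formula mass = 1.74·24.305 + 1.26·55.845 + 1·39.098 + 1·26.982 + 3·28.085 + 12·15.999 + 2·1.008 = 456.994 g/mol, of which 42.291 g is Mg.
So Mg makes up 42.291/456.994 = 0.0925 of the mass, i.e. 9.25%.

9.25 wt%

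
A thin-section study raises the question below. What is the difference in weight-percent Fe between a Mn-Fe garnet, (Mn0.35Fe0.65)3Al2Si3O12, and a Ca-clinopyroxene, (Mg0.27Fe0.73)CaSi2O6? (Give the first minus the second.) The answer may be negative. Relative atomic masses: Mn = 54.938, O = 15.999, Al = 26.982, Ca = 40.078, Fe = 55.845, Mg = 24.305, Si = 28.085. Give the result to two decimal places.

Fe in (Mn0.35Fe0.65)3Al2Si3O12: molar mass 496.790 g/mol; 1.95×55.845 = 108.898 g → 21.92 wt%.
Fe in (Mg0.27Fe0.73)CaSi2O6: molar mass 239.571 g/mol; 0.73×55.845 = 40.767 g → 17.02 wt%.
Difference = 21.92 − 17.02 = 4.90 percentage points.

4.90 percentage points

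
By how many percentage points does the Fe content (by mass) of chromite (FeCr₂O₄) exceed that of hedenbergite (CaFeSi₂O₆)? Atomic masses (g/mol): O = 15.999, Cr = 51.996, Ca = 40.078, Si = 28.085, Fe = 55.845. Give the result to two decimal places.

First mineral: 55.845 g Fe in 223.833 g formula = 24.95 wt% Fe.
Second mineral: 55.845 g Fe in 248.087 g formula = 22.51 wt% Fe.
24.95% − 22.51% gives a difference of 2.44 percentage points.

2.44 percentage points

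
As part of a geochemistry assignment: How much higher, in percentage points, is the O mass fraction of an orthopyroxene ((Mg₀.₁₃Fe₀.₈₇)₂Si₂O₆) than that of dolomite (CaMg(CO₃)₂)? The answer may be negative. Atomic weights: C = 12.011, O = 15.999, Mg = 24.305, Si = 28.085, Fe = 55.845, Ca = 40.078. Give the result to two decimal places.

-14.51 percentage points

First mineral: 95.994 g O in 255.654 g formula = 37.55 wt% O.
Second mineral: 95.994 g O in 184.399 g formula = 52.06 wt% O.
37.55% − 52.06% gives a difference of -14.51 percentage points.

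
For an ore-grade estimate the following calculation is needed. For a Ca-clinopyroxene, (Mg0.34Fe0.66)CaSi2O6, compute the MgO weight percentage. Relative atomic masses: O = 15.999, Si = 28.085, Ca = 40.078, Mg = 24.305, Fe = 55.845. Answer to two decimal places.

5.77 wt%

M((Mg0.34Fe0.66)CaSi2O6) = 237.363 g/mol; M(MgO) = 40.304 g/mol.
Moles MgO per formula unit = 0.34 Mg ÷ 1 = 0.3400.
MgO fraction = (0.3400 × 40.304) / 237.363 = 13.703/237.363 = 0.0577.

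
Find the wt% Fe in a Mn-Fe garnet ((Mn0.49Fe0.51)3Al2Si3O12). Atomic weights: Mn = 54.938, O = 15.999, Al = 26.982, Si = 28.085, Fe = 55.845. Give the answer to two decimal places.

17.21 mass %

Formula mass = 1.47×54.938 + 1.53×55.845 + 2×26.982 + 3×28.085 + 12×15.999 = 496.409 g/mol, of which 85.443 g is Fe.
So Fe makes up 85.443/496.409 = 0.1721 of the mass, i.e. 17.21%.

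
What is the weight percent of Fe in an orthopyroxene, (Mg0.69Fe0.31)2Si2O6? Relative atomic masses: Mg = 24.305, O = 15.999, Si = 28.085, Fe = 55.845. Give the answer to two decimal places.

15.71 mass %

Formula mass = 1.38*24.305 + 0.62*55.845 + 2*28.085 + 6*15.999 = 220.329 g/mol, of which 34.624 g is Fe.
So Fe makes up 34.624/220.329 = 0.1571 of the mass, i.e. 15.71%.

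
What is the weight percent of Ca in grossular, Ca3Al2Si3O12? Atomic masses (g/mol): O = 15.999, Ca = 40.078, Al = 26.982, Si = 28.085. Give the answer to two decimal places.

26.69 mass %

M(Ca3Al2Si3O12) = 450.441 g/mol.
Ca contributes 3 × 40.078 = 120.234 g per mole.
120.234/450.441 = 0.2669 → 26.69%.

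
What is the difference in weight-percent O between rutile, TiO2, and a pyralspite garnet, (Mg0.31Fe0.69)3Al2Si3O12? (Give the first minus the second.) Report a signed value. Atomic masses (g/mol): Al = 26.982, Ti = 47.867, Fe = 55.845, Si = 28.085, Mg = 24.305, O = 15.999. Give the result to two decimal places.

-0.92 percentage points

M(TiO2) = 79.865 g/mol, so wt% O = 31.998/79.865 × 100 = 40.07%.
M((Mg0.31Fe0.69)3Al2Si3O12) = 468.410 g/mol, so wt% O = 191.988/468.410 × 100 = 40.99%.
40.07 − 40.99 = -0.92 pp.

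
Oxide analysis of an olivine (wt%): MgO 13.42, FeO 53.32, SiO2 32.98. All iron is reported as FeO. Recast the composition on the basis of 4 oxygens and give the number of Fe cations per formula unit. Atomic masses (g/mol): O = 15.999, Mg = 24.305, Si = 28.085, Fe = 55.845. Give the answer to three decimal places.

MgO (M=40.304): mol = 0.33297; Mg = 0.33297, O = 0.33297.
FeO (M=71.844): mol = 0.74216; Fe = 0.74216, O = 0.74216.
SiO2 (M=60.083): mol = 0.54891; Si = 0.54891, O = 1.09782.
ΣO = 2.17295; factor = 4/ΣO = 1.84082.
Fe apfu = 0.74216 × 1.84082 = 1.366.

1.366 Fe apfu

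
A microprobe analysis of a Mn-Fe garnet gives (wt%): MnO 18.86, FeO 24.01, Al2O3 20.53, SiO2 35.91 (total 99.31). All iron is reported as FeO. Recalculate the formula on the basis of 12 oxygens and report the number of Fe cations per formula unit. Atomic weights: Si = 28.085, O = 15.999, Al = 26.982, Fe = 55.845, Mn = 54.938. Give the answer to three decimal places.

18.86 wt% MnO ÷ 70.937 g/mol = 0.26587 mol, giving 0.26587 Mn and 0.26587 O.
24.01 wt% FeO ÷ 71.844 g/mol = 0.33420 mol, giving 0.33420 Fe and 0.33420 O.
20.53 wt% Al2O3 ÷ 101.961 g/mol = 0.20135 mol, giving 0.40270 Al and 0.60405 O.
35.91 wt% SiO2 ÷ 60.083 g/mol = 0.59767 mol, giving 0.59767 Si and 1.19534 O.
Oxygen sums to 2.39946; scaling by 12/2.39946 = 5.00113 puts the formula on 12 O.
Fe: 0.33420 × 5.00113 = 1.671 atoms per formula unit.

1.671 Fe apfu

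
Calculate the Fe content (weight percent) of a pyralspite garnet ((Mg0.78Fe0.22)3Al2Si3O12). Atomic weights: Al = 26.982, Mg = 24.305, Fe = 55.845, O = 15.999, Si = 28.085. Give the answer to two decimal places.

8.69 weight percent

Molar mass of (Mg0.78Fe0.22)3Al2Si3O12: 2.34*24.305 + 0.66*55.845 + 2*26.982 + 3*28.085 + 12*15.999 = 423.938 g/mol.
Mass of Fe per formula unit: 0.66 × 55.845 = 36.858 g.
Weight fraction Fe = 36.858 / 423.938 = 0.0869.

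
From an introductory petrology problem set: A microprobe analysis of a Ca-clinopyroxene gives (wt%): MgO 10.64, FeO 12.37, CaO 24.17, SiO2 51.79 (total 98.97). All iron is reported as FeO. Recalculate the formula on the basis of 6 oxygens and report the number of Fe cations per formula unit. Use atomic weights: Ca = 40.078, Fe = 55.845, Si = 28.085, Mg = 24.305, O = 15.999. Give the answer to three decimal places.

0.399 Fe apfu

MgO: 10.64/40.304 = 0.26399 mol → 0.26399 mol Mg, 0.26399 mol O.
FeO: 12.37/71.844 = 0.17218 mol → 0.17218 mol Fe, 0.17218 mol O.
CaO: 24.17/56.077 = 0.43101 mol → 0.43101 mol Ca, 0.43101 mol O.
SiO2: 51.79/60.083 = 0.86197 mol → 0.86197 mol Si, 1.72394 mol O.
Total oxygen = 2.59112 mol. Normalization factor = 6/2.59112 = 2.31560.
Fe per 6 O = 0.17218 × 2.31560 = 0.399.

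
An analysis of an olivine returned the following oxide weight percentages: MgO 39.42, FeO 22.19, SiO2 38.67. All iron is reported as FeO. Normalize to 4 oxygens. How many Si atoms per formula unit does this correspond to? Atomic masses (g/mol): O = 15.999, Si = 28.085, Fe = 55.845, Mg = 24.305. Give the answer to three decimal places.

1.000 Si apfu

MgO (M=40.304): mol = 0.97807; Mg = 0.97807, O = 0.97807.
FeO (M=71.844): mol = 0.30886; Fe = 0.30886, O = 0.30886.
SiO2 (M=60.083): mol = 0.64361; Si = 0.64361, O = 1.28722.
ΣO = 2.57415; factor = 4/ΣO = 1.55391.
Si apfu = 0.64361 × 1.55391 = 1.000.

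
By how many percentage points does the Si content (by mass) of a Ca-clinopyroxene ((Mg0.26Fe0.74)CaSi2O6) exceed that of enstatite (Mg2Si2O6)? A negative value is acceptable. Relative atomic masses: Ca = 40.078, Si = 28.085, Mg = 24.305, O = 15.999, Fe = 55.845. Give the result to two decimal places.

M((Mg0.26Fe0.74)CaSi2O6) = 239.887 g/mol, so wt% Si = 56.170/239.887 × 100 = 23.42%.
M(Mg2Si2O6) = 200.774 g/mol, so wt% Si = 56.170/200.774 × 100 = 27.98%.
23.42 − 27.98 = -4.56 pp.

-4.56 percentage points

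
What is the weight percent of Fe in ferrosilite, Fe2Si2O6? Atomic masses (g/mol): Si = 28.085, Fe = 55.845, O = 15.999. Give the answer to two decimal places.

Molar mass of Fe2Si2O6: 2·55.845 + 2·28.085 + 6·15.999 = 263.854 g/mol.
Mass of Fe per formula unit: 2 × 55.845 = 111.690 g.
Weight fraction Fe = 111.690 / 263.854 = 0.4233.

42.33 weight percent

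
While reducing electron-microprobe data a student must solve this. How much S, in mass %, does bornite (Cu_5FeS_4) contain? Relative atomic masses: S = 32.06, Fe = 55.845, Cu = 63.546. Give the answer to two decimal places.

25.56 mass %

M(Cu_5FeS_4) = 501.815 g/mol.
S contributes 4 × 32.06 = 128.240 g per mole.
128.240/501.815 = 0.2556 → 25.56%.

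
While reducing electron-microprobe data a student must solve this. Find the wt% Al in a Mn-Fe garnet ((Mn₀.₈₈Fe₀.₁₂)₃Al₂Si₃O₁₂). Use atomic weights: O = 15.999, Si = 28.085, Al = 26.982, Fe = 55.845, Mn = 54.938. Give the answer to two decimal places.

10.89 weight percent

Formula mass = 2.64×54.938 + 0.36×55.845 + 2×26.982 + 3×28.085 + 12×15.999 = 495.348 g/mol, of which 53.964 g is Al.
So Al makes up 53.964/495.348 = 0.1089 of the mass, i.e. 10.89%.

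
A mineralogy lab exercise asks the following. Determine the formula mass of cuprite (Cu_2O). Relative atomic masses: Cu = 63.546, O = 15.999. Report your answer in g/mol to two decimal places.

The formula mass is the sum 2*63.546 + 1*15.999.

143.09 g/mol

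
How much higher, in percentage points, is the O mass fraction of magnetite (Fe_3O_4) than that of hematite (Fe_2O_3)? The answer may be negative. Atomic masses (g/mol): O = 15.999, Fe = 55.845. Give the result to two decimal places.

O in Fe_3O_4: molar mass 231.531 g/mol; 4×15.999 = 63.996 g → 27.64 wt%.
O in Fe_2O_3: molar mass 159.687 g/mol; 3×15.999 = 47.997 g → 30.06 wt%.
Difference = 27.64 − 30.06 = -2.42 percentage points.

-2.42 percentage points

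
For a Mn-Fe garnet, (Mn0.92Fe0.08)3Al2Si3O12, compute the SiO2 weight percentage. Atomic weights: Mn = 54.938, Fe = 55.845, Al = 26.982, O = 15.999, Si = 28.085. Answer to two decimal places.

Formula mass = 495.239 g/mol.
3 Si → 3.0000 mol SiO2 per formula unit; M(SiO2) = 60.083, so SiO2 mass = 180.249 g.
180.249/495.239 × 100 = 36.40 wt%.

36.40 wt%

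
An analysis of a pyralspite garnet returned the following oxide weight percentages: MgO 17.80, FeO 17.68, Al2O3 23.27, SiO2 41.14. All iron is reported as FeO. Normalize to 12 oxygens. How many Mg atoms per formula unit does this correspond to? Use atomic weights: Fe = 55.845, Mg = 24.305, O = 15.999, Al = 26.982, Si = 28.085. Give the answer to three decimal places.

1.933 Mg apfu

17.80 wt% MgO ÷ 40.304 g/mol = 0.44164 mol, giving 0.44164 Mg and 0.44164 O.
17.68 wt% FeO ÷ 71.844 g/mol = 0.24609 mol, giving 0.24609 Fe and 0.24609 O.
23.27 wt% Al2O3 ÷ 101.961 g/mol = 0.22822 mol, giving 0.45644 Al and 0.68466 O.
41.14 wt% SiO2 ÷ 60.083 g/mol = 0.68472 mol, giving 0.68472 Si and 1.36944 O.
Oxygen sums to 2.74183; scaling by 12/2.74183 = 4.37664 puts the formula on 12 O.
Mg: 0.44164 × 4.37664 = 1.933 atoms per formula unit.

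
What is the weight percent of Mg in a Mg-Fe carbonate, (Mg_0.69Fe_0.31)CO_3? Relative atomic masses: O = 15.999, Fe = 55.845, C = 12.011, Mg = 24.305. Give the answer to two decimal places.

17.82 weight percent

Molar mass of (Mg_0.69Fe_0.31)CO_3: 0.69×24.305 + 0.31×55.845 + 1×12.011 + 3×15.999 = 94.090 g/mol.
Mass of Mg per formula unit: 0.69 × 24.305 = 16.770 g.
Weight fraction Mg = 16.770 / 94.090 = 0.1782.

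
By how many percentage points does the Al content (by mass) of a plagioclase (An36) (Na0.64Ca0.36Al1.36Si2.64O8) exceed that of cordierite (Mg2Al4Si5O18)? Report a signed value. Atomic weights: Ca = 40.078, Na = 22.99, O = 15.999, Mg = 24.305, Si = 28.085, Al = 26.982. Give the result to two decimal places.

-4.76 percentage points

M(Na0.64Ca0.36Al1.36Si2.64O8) = 267.974 g/mol, so wt% Al = 36.696/267.974 × 100 = 13.69%.
M(Mg2Al4Si5O18) = 584.945 g/mol, so wt% Al = 107.928/584.945 × 100 = 18.45%.
13.69 − 18.45 = -4.76 pp.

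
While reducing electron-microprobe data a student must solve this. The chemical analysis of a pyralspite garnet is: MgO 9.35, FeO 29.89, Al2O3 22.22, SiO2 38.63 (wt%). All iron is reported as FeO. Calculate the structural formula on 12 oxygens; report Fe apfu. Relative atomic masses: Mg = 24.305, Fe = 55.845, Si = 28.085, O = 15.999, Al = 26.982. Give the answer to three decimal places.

MgO (M=40.304): mol = 0.23199; Mg = 0.23199, O = 0.23199.
FeO (M=71.844): mol = 0.41604; Fe = 0.41604, O = 0.41604.
Al2O3 (M=101.961): mol = 0.21793; Al = 0.43586, O = 0.65379.
SiO2 (M=60.083): mol = 0.64294; Si = 0.64294, O = 1.28588.
ΣO = 2.58770; factor = 12/ΣO = 4.63732.
Fe apfu = 0.41604 × 4.63732 = 1.929.

1.929 Fe apfu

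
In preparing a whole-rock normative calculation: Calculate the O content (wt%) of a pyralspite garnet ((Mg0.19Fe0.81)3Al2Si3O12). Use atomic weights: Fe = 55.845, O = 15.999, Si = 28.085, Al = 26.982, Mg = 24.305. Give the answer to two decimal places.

M((Mg0.19Fe0.81)3Al2Si3O12) = 479.764 g/mol.
O contributes 12 × 15.999 = 191.988 g per mole.
191.988/479.764 = 0.4002 → 40.02%.

40.02 wt%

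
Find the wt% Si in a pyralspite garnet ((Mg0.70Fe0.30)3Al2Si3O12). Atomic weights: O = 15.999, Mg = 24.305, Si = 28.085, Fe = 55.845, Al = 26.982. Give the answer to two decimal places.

M((Mg0.70Fe0.30)3Al2Si3O12) = 431.508 g/mol.
Si contributes 3 × 28.085 = 84.255 g per mole.
84.255/431.508 = 0.1953 → 19.53%.

19.53 mass %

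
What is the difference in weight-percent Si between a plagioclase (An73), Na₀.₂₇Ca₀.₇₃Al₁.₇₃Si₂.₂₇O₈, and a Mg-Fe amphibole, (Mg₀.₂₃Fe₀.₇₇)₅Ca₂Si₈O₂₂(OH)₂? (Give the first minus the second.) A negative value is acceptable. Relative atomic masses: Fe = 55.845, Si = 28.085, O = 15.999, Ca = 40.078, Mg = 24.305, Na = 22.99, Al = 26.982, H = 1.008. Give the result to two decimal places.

Si in Na₀.₂₇Ca₀.₇₃Al₁.₇₃Si₂.₂₇O₈: molar mass 273.888 g/mol; 2.27×28.085 = 63.753 g → 23.28 wt%.
Si in (Mg₀.₂₃Fe₀.₇₇)₅Ca₂Si₈O₂₂(OH)₂: molar mass 933.782 g/mol; 8×28.085 = 224.680 g → 24.06 wt%.
Difference = 23.28 − 24.06 = -0.78 percentage points.

-0.78 percentage points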